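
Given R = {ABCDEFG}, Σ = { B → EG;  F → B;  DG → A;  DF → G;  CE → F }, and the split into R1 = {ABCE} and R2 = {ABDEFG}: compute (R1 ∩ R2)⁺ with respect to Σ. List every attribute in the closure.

R1 ∩ R2 = {ABE}.
B → EG applies, adding G
Closure: {ABEG}.

ABEG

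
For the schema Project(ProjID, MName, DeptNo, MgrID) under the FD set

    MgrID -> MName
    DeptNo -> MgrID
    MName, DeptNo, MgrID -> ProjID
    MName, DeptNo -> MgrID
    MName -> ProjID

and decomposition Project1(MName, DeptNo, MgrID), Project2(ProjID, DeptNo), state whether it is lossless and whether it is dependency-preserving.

Lossless test: (DeptNo)⁺ = {ProjID, MName, DeptNo, MgrID}, which contains all of one fragment — lossless.
Dependency preservation: the restricted closure of {MName} across the fragments never reaches {ProjID}, so MName → ProjID cannot be enforced without a join — not preserved.

lossless but not dependency-preserving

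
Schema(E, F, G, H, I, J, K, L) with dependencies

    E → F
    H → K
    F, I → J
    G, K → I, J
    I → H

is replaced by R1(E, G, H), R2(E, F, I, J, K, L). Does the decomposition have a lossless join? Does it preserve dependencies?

Lossless test: (E)⁺ = {E, F}, which is a superkey of neither fragment — lossy.
Dependency preservation: the restricted closure of {H} across the fragments never reaches {K}, so H → K cannot be enforced without a join — not preserved.

lossy and not dependency-preserving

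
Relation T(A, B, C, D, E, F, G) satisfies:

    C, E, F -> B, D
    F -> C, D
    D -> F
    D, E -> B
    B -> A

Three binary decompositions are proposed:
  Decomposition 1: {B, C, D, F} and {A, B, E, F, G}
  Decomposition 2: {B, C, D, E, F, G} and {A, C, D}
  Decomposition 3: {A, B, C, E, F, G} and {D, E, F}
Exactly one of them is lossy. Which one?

Decomposition 2

Decomposition 1: common = {B, F}, closure = {A, B, C, D, F} → lossless.
Decomposition 2: common = {C, D}, closure = {C, D, F} → lossy.
Decomposition 3: common = {E, F}, closure = {A, B, C, D, E, F} → lossless.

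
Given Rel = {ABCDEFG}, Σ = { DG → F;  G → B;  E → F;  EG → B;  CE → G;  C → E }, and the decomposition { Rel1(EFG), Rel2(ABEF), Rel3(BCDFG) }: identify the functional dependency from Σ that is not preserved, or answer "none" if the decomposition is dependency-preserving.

Check C → E: no single fragment contains all of {CE}, and the restricted closure of {C} across the fragments never reaches {E}.
DG → F is preserved.
G → B is preserved.
E → F is preserved.
EG → B is preserved.
CE → G is preserved.

C → E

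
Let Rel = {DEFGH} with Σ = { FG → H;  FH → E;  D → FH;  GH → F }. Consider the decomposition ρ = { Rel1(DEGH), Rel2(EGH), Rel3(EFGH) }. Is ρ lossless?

Yes

Chase test. Columns are DEFGH; row i has aⱼ where attribute j ∈ Reli, else bᵢⱼ.
Initial tableau (one row per fragment):
  row 1: a1 a2 b13 a4 a5
  row 2: b21 a2 b23 a4 a5
  row 3: b31 a2 a3 a4 a5
Rows 1 and 2 agree on GH; apply GH→F and equate their F entries.
Rows 1 and 3 agree on GH; apply GH→F and equate their F entries.
Row 1 is now all distinguished symbols — the join is lossless.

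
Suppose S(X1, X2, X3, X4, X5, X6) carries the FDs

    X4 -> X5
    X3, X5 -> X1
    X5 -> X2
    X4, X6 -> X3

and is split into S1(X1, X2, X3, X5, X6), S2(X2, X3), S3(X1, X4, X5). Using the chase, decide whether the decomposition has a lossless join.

Chase test. Columns are X1, X2, X3, X4, X5, X6; row i has aⱼ where attribute j ∈ Si, else bᵢⱼ.
Initial tableau (one row per fragment):
  row 1: a1 a2 a3 b14 a5 a6
  row 2: b21 a2 a3 b24 b25 b26
  row 3: a1 b32 b33 a4 a5 b36
Rows 1 and 3 agree on X5; apply X5→X2 and equate their X2 entries.
No row becomes fully distinguished — the join is lossy.

No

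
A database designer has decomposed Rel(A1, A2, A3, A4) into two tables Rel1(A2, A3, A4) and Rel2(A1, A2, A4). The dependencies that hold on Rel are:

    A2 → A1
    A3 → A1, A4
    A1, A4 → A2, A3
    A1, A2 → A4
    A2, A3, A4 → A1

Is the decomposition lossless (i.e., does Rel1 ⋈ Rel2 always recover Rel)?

Common attributes: Rel1 ∩ Rel2 = {A2, A4}.
Closure of {A2, A4}: A2 → A1 applies, adding A1; A1, A4 → A2, A3 applies, adding A3. So (A2, A4)⁺ = {A1, A2, A3, A4}.
This closure contains every attribute of Rel1, so Rel1 ∩ Rel2 → Rel1. The join is lossless.

Yes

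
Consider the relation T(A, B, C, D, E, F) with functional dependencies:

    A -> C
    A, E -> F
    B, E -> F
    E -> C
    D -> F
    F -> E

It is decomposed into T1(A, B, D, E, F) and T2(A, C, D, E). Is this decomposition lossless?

Common attributes: T1 ∩ T2 = {A, D, E}.
Closure of {A, D, E}: A → C applies, adding C; A, E → F applies, adding F. So (A, D, E)⁺ = {A, C, D, E, F}.
This closure contains every attribute of T2, so T1 ∩ T2 → T2. The join is lossless.

Yes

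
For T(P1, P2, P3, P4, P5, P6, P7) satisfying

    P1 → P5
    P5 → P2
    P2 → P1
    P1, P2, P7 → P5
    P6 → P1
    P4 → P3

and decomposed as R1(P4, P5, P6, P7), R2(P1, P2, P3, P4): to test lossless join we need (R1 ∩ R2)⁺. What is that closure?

R1 ∩ R2 = {P4}.
P4 → P3 applies, adding P3
Closure: {P3, P4}.

P3, P4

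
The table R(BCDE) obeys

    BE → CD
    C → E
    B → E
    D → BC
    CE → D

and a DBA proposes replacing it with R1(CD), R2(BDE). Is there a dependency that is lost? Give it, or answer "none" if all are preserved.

none

BE → CD: restricted closure across fragments reaches CD.
C → E: restricted closure across fragments reaches E.
B → E lies within R2.
D → BC: restricted closure across fragments reaches BC.
CE → D: restricted closure across fragments reaches D.
Every dependency is enforceable on the fragments, so the decomposition is dependency-preserving.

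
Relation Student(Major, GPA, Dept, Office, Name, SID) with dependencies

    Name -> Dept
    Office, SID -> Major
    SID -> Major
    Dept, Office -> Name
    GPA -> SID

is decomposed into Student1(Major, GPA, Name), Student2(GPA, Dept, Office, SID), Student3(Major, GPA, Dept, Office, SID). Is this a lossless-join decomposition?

Chase test. Columns are Major, GPA, Dept, Office, Name, SID; row i has aⱼ where attribute j ∈ Studenti, else bᵢⱼ.
Initial tableau (one row per fragment):
  row 1: a1 a2 b13 b14 a5 b16
  row 2: b21 a2 a3 a4 b25 a6
  row 3: a1 a2 a3 a4 b35 a6
Rows 2 and 3 agree on Office, SID; apply Office, SID→Major and equate their Major entries.
Rows 2 and 3 agree on Dept, Office; apply Dept, Office→Name and equate their Name entries.
Rows 1 and 2 agree on GPA; apply GPA→SID and equate their SID entries.
No row becomes fully distinguished — the join is lossy.

No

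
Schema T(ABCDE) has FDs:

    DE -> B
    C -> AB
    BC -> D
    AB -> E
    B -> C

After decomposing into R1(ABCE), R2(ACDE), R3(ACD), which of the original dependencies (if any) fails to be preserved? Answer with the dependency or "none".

none

DE → B: restricted closure across fragments reaches B.
C → AB lies within R1.
BC → D: restricted closure across fragments reaches D.
AB → E lies within R1.
B → C lies within R1.
Every dependency is enforceable on the fragments, so the decomposition is dependency-preserving.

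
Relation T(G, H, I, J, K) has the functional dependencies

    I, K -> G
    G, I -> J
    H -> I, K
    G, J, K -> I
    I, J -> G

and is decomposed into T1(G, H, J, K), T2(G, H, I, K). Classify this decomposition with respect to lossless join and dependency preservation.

Lossless test: (G, H, K)⁺ = {G, H, I, J, K}, which contains all of one fragment — lossless.
Dependency preservation: the restricted closure of {G, I} across the fragments never reaches {J}, so G, I → J cannot be enforced without a join — not preserved.

lossless but not dependency-preserving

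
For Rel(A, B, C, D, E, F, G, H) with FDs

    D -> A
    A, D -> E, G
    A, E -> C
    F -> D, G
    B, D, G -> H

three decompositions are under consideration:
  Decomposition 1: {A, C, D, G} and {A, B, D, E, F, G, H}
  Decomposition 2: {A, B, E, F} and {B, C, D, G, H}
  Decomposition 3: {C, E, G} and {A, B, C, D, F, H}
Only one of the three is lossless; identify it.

Decomposition 1

Decomposition 1: common = {A, D, G}, closure = {A, C, D, E, G} → lossless.
Decomposition 2: common = {B}, closure = {B} → lossy.
Decomposition 3: common = {C}, closure = {C} → lossy.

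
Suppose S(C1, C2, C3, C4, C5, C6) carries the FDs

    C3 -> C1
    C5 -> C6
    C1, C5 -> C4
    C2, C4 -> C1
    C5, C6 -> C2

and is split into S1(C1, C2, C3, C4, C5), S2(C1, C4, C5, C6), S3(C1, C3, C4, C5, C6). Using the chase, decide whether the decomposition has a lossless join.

Chase test. Columns are C1, C2, C3, C4, C5, C6; row i has aⱼ where attribute j ∈ Si, else bᵢⱼ.
Initial tableau (one row per fragment):
  row 1: a1 a2 a3 a4 a5 b16
  row 2: a1 b22 b23 a4 a5 a6
  row 3: a1 b32 a3 a4 a5 a6
Rows 1 and 2 agree on C5; apply C5→C6 and equate their C6 entries.
Rows 1 and 2 agree on C5, C6; apply C5, C6→C2 and equate their C2 entries.
Rows 1 and 3 agree on C5, C6; apply C5, C6→C2 and equate their C2 entries.
Row 1 is now all distinguished symbols — the join is lossless.

Yes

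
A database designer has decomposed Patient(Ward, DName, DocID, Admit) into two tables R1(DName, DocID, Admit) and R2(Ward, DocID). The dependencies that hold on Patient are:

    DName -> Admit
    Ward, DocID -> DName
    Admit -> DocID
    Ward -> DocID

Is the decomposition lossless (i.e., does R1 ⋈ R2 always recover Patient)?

No

Common attributes: R1 ∩ R2 = {DocID}.
No dependency enlarges {DocID}, so (DocID)⁺ = {DocID}.
The closure contains neither all of R1 = {DName, DocID, Admit} nor all of R2 = {Ward, DocID}, so the common attributes are not a superkey of either fragment. The join is lossy.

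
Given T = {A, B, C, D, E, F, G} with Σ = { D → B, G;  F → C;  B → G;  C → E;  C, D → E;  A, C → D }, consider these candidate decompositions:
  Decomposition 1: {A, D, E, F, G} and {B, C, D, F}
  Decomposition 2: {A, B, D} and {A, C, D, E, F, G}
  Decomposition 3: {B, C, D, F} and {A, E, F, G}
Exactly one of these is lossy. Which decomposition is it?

Decomposition 3

Decomposition 1: common = {D, F}, closure = {B, C, D, E, F, G} → lossless.
Decomposition 2: common = {A, D}, closure = {A, B, D, G} → lossless.
Decomposition 3: common = {F}, closure = {C, E, F} → lossy.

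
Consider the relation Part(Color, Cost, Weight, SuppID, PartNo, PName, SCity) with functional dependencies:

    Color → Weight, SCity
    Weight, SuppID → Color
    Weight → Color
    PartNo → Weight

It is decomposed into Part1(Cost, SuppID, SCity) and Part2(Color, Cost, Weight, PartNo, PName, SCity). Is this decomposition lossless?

Common attributes: Part1 ∩ Part2 = {Cost, SCity}.
No dependency enlarges {Cost, SCity}, so (Cost, SCity)⁺ = {Cost, SCity}.
The closure contains neither all of Part1 = {Cost, SuppID, SCity} nor all of Part2 = {Color, Cost, Weight, PartNo, PName, SCity}, so the common attributes are not a superkey of either fragment. The join is lossy.

No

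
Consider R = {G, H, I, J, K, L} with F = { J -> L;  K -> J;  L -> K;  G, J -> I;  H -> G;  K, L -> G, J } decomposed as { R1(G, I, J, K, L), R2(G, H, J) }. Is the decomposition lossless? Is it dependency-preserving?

Lossless test: (G, J)⁺ = {G, I, J, K, L}, which contains all of one fragment — lossless.
Dependency preservation: every FD's attributes lie within a single fragment, so each can be enforced locally — preserved.

lossless and dependency-preserving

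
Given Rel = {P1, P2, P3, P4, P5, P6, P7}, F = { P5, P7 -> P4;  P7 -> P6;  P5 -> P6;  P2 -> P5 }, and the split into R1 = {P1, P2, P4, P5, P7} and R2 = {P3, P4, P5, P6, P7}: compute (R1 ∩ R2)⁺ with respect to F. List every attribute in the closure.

P4, P5, P6, P7

R1 ∩ R2 = {P4, P5, P7}.
P7 → P6 applies, adding P6
Closure: {P4, P5, P6, P7}.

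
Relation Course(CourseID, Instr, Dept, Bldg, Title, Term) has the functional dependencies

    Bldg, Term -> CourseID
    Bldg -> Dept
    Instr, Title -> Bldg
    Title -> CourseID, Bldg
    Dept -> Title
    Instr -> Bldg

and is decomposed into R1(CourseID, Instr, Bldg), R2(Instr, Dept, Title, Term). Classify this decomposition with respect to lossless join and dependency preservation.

lossless but not dependency-preserving

Lossless test: (Instr)⁺ = {CourseID, Instr, Dept, Bldg, Title}, which contains all of one fragment — lossless.
Dependency preservation: the restricted closure of {Bldg} across the fragments never reaches {Dept}, so Bldg → Dept cannot be enforced without a join — not preserved.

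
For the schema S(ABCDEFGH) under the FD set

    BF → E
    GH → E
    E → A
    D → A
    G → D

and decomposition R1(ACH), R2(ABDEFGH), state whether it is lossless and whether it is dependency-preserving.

lossy but dependency-preserving

Lossless test: (AH)⁺ = {AH}, which is a superkey of neither fragment — lossy.
Dependency preservation: every FD's attributes lie within a single fragment, so each can be enforced locally — preserved.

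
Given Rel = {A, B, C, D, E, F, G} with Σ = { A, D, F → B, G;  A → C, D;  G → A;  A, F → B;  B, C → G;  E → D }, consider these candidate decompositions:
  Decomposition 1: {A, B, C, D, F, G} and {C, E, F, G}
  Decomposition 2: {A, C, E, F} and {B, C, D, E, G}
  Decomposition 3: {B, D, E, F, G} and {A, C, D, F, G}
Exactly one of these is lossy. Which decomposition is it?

Decomposition 1: common = {C, F, G}, closure = {A, B, C, D, F, G} → lossless.
Decomposition 2: common = {C, E}, closure = {C, D, E} → lossy.
Decomposition 3: common = {D, F, G}, closure = {A, B, C, D, F, G} → lossless.

Decomposition 2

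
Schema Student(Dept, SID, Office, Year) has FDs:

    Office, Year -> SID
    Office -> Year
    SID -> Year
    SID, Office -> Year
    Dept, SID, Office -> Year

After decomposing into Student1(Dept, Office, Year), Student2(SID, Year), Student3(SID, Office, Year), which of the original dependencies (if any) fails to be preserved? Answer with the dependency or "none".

none

Office, Year → SID lies within Student3.
Office → Year lies within Student1.
SID → Year lies within Student2.
SID, Office → Year lies within Student3.
Dept, SID, Office → Year: restricted closure across fragments reaches Year.
Every dependency is enforceable on the fragments, so the decomposition is dependency-preserving.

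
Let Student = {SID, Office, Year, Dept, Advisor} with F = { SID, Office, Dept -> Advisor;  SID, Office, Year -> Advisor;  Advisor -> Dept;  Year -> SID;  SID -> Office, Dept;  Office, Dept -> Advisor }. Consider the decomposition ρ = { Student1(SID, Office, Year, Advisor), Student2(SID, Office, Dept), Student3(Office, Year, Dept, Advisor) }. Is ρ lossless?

Yes

Chase test. Columns are SID, Office, Year, Dept, Advisor; row i has aⱼ where attribute j ∈ Studenti, else bᵢⱼ.
Initial tableau (one row per fragment):
  row 1: a1 a2 a3 b14 a5
  row 2: a1 a2 b23 a4 b25
  row 3: b31 a2 a3 a4 a5
Rows 1 and 3 agree on Advisor; apply Advisor→Dept and equate their Dept entries.
Rows 1 and 3 agree on Year; apply Year→SID and equate their SID entries.
Rows 1 and 2 agree on Office, Dept; apply Office, Dept→Advisor and equate their Advisor entries.
Row 1 is now all distinguished symbols — the join is lossless.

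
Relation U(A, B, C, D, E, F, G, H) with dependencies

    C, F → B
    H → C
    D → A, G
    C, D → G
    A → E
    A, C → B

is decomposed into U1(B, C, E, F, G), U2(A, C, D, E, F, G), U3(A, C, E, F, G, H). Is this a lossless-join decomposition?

No

Chase test. Columns are A, B, C, D, E, F, G, H; row i has aⱼ where attribute j ∈ Ui, else bᵢⱼ.
Initial tableau (one row per fragment):
  row 1: b11 a2 a3 b14 a5 a6 a7 b18
  row 2: a1 b22 a3 a4 a5 a6 a7 b28
  row 3: a1 b32 a3 b34 a5 a6 a7 a8
Rows 1 and 2 agree on C, F; apply C, F→B and equate their B entries.
Rows 1 and 3 agree on C, F; apply C, F→B and equate their B entries.
No row becomes fully distinguished — the join is lossy.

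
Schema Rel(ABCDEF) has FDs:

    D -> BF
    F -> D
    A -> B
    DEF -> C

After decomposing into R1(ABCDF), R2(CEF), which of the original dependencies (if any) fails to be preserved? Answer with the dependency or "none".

none

D → BF lies within R1.
F → D lies within R1.
A → B lies within R1.
DEF → C: restricted closure across fragments reaches C.
Every dependency is enforceable on the fragments, so the decomposition is dependency-preserving.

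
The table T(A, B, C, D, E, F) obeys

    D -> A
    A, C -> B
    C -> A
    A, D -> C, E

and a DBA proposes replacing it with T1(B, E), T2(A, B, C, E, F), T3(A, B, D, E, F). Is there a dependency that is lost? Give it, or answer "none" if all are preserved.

Check A, D → C, E: no single fragment contains all of {A, C, D, E}, and the restricted closure of {A, D} across the fragments never reaches {C, E}.
D → A is preserved.
A, C → B is preserved.
C → A is preserved.

A, D -> C, E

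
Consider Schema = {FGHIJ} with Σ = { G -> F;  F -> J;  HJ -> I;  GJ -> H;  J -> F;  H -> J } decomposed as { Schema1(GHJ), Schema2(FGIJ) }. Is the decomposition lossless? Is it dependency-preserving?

lossless but not dependency-preserving

Lossless test: (GJ)⁺ = {FGHIJ}, which contains all of one fragment — lossless.
Dependency preservation: the restricted closure of {HJ} across the fragments never reaches {I}, so HJ → I cannot be enforced without a join — not preserved.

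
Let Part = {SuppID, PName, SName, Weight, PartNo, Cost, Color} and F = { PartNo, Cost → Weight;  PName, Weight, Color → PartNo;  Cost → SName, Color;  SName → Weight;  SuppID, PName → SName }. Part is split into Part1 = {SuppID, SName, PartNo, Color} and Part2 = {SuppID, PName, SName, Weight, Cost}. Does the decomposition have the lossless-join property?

No

Common attributes: Part1 ∩ Part2 = {SuppID, SName}.
Closure of {SuppID, SName}: SName → Weight applies, adding Weight. So (SuppID, SName)⁺ = {SuppID, SName, Weight}.
The closure contains neither all of Part1 = {SuppID, SName, PartNo, Color} nor all of Part2 = {SuppID, PName, SName, Weight, Cost}, so the common attributes are not a superkey of either fragment. The join is lossy.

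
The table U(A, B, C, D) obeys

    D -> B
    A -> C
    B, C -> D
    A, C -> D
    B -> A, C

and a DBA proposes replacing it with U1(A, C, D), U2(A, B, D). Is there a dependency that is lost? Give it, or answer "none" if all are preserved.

D → B lies within U2.
A → C lies within U1.
B, C → D: restricted closure across fragments reaches D.
A, C → D lies within U1.
B → A, C: restricted closure across fragments reaches A, C.
Every dependency is enforceable on the fragments, so the decomposition is dependency-preserving.

none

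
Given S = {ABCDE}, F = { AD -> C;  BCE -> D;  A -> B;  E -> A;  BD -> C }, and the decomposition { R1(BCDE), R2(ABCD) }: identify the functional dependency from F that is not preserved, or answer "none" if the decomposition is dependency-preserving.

Check E → A: no single fragment contains all of {AE}, and the restricted closure of {E} across the fragments never reaches {A}.
AD → C is preserved.
BCE → D is preserved.
A → B is preserved.
BD → C is preserved.

E -> A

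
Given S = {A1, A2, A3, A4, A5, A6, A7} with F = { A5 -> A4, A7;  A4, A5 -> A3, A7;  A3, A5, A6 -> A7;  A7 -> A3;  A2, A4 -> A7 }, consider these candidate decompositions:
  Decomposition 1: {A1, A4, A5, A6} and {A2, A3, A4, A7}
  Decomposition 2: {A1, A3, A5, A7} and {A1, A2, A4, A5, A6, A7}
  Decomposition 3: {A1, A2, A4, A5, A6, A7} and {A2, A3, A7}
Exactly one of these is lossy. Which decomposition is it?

Decomposition 1

Decomposition 1: common = {A4}, closure = {A4} → lossy.
Decomposition 2: common = {A1, A5, A7}, closure = {A1, A3, A4, A5, A7} → lossless.
Decomposition 3: common = {A2, A7}, closure = {A2, A3, A7} → lossless.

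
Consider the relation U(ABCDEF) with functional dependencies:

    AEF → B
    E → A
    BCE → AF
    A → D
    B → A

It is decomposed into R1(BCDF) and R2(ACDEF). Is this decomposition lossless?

No

Common attributes: R1 ∩ R2 = {CDF}.
No dependency enlarges {CDF}, so (CDF)⁺ = {CDF}.
The closure contains neither all of R1 = {BCDF} nor all of R2 = {ACDEF}, so the common attributes are not a superkey of either fragment. The join is lossy.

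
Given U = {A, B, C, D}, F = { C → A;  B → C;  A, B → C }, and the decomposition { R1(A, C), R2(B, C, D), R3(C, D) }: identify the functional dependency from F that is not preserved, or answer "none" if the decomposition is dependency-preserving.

none

C → A lies within R1.
B → C lies within R2.
A, B → C: restricted closure across fragments reaches C.
Every dependency is enforceable on the fragments, so the decomposition is dependency-preserving.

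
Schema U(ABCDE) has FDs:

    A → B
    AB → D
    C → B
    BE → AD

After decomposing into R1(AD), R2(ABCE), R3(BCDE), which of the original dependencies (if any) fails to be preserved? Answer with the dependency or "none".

A → B lies within R2.
AB → D: restricted closure across fragments reaches D.
C → B lies within R2.
BE → AD: restricted closure across fragments reaches AD.
Every dependency is enforceable on the fragments, so the decomposition is dependency-preserving.

none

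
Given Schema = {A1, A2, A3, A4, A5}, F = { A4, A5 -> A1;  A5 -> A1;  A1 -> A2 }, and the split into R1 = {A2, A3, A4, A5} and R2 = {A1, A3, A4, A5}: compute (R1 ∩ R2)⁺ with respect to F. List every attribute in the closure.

R1 ∩ R2 = {A3, A4, A5}.
A4, A5 → A1 applies, adding A1
A1 → A2 applies, adding A2
Closure: {A1, A2, A3, A4, A5}.

A1, A2, A3, A4, A5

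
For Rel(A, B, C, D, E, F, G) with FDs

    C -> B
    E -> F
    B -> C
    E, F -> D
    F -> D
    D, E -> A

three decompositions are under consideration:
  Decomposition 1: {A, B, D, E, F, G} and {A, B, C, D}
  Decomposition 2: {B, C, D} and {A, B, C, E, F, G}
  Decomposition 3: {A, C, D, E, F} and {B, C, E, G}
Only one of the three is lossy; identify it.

Decomposition 2

Decomposition 1: common = {A, B, D}, closure = {A, B, C, D} → lossless.
Decomposition 2: common = {B, C}, closure = {B, C} → lossy.
Decomposition 3: common = {C, E}, closure = {A, B, C, D, E, F} → lossless.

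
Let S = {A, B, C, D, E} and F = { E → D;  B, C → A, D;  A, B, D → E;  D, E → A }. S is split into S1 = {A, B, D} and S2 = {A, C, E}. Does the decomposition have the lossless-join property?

Common attributes: S1 ∩ S2 = {A}.
No dependency enlarges {A}, so (A)⁺ = {A}.
The closure contains neither all of S1 = {A, B, D} nor all of S2 = {A, C, E}, so the common attributes are not a superkey of either fragment. The join is lossy.

No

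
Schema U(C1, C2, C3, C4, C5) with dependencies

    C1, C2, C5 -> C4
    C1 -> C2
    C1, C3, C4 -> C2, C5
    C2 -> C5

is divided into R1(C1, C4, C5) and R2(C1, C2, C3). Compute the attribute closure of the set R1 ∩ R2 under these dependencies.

C1, C2, C4, C5

R1 ∩ R2 = {C1}.
C1 → C2 applies, adding C2
C2 → C5 applies, adding C5
C1, C2, C5 → C4 applies, adding C4
Closure: {C1, C2, C4, C5}.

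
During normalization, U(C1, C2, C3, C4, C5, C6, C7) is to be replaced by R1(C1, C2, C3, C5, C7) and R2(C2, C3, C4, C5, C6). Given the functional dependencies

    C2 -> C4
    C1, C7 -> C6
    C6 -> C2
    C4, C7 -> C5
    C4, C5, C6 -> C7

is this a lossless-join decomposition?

No

Common attributes: R1 ∩ R2 = {C2, C3, C5}.
Closure of {C2, C3, C5}: C2 → C4 applies, adding C4. So (C2, C3, C5)⁺ = {C2, C3, C4, C5}.
The closure contains neither all of R1 = {C1, C2, C3, C5, C7} nor all of R2 = {C2, C3, C4, C5, C6}, so the common attributes are not a superkey of either fragment. The join is lossy.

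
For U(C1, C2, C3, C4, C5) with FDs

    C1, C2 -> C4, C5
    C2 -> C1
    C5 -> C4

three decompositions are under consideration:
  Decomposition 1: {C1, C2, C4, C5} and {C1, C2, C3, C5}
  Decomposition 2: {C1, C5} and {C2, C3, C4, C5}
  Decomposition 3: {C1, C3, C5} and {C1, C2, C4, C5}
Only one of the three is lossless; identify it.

Decomposition 1

Decomposition 1: common = {C1, C2, C5}, closure = {C1, C2, C4, C5} → lossless.
Decomposition 2: common = {C5}, closure = {C4, C5} → lossy.
Decomposition 3: common = {C1, C5}, closure = {C1, C4, C5} → lossy.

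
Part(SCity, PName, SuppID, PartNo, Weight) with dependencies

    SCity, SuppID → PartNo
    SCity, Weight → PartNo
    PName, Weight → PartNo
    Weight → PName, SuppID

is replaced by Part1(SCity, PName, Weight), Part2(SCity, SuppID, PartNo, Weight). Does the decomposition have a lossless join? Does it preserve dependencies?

Lossless test: (SCity, Weight)⁺ = {SCity, PName, SuppID, PartNo, Weight}, which contains all of one fragment — lossless.
Dependency preservation: PName, Weight → PartNo; Weight → PName, SuppID are not contained in any single fragment, but the restricted closure of each left-hand side across the fragments still reaches the right-hand side; the remaining FDs each lie inside some fragment. All dependencies are preserved.

lossless and dependency-preserving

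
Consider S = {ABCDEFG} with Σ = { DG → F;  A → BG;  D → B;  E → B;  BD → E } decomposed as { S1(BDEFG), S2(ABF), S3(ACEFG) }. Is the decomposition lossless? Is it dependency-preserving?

lossy but dependency-preserving

Lossless test (chase): Rows 2 and 3 agree on A; apply A→BG and equate their BG entries. No row becomes fully distinguished — the join is lossy.
Dependency preservation: A → BG is not contained in any single fragment, but the restricted closure of its left-hand side across the fragments still reaches the right-hand side; the remaining FDs each lie inside some fragment. All dependencies are preserved.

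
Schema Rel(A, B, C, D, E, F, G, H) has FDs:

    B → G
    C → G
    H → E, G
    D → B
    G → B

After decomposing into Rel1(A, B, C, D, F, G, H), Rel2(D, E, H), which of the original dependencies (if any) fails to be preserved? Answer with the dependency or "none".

B → G lies within Rel1.
C → G lies within Rel1.
H → E, G: restricted closure across fragments reaches E, G.
D → B lies within Rel1.
G → B lies within Rel1.
Every dependency is enforceable on the fragments, so the decomposition is dependency-preserving.

none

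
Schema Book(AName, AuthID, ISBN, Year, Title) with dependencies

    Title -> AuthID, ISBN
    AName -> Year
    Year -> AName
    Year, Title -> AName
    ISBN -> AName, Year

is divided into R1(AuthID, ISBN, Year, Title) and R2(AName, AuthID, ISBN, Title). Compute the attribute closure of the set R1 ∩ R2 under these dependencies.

R1 ∩ R2 = {AuthID, ISBN, Title}.
ISBN → AName, Year applies, adding AName, Year
Closure: {AName, AuthID, ISBN, Year, Title}.

AName, AuthID, ISBN, Year, Title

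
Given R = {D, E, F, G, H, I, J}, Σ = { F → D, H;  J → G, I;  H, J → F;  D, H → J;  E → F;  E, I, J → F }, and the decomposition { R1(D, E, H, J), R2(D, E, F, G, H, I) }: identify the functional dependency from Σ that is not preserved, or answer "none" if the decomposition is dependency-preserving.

J → G, I

Check J → G, I: no single fragment contains all of {G, I, J}, and the restricted closure of {J} across the fragments never reaches {G, I}.
F → D, H is preserved.
H, J → F is preserved.
D, H → J is preserved.
E → F is preserved.
E, I, J → F is preserved.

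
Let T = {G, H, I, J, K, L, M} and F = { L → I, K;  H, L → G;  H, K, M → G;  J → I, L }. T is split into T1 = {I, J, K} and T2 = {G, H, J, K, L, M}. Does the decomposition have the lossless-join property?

Common attributes: T1 ∩ T2 = {J, K}.
Closure of {J, K}: J → I, L applies, adding I, L. So (J, K)⁺ = {I, J, K, L}.
This closure contains every attribute of T1, so T1 ∩ T2 → T1. The join is lossless.

Yes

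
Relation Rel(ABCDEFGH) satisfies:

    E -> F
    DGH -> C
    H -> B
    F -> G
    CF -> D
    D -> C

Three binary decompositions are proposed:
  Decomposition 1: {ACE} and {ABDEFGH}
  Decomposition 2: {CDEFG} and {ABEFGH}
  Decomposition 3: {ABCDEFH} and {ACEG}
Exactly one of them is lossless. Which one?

Decomposition 3

Decomposition 1: common = {AE}, closure = {AEFG} → lossy.
Decomposition 2: common = {EFG}, closure = {EFG} → lossy.
Decomposition 3: common = {ACE}, closure = {ACDEFG} → lossless.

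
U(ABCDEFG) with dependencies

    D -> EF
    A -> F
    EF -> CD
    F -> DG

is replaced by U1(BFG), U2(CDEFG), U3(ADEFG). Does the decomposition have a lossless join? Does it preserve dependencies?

lossy but dependency-preserving

Lossless test (chase): Rows 2 and 3 agree on EF; apply EF→CD and equate their CD entries. Rows 1 and 2 agree on F; apply F→DG and equate their DG entries. Rows 1 and 2 agree on D; apply D→EF and equate their EF entries. Rows 1 and 2 agree on EF; apply EF→CD and equate their CD entries. No row becomes fully distinguished — the join is lossy.
Dependency preservation: every FD's attributes lie within a single fragment, so each can be enforced locally — preserved.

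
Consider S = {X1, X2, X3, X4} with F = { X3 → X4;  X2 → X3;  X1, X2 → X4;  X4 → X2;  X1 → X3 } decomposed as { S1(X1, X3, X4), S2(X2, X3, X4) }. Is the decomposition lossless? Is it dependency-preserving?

lossless and dependency-preserving

Lossless test: (X3, X4)⁺ = {X2, X3, X4}, which contains all of one fragment — lossless.
Dependency preservation: X1, X2 → X4 is not contained in any single fragment, but the restricted closure of its left-hand side across the fragments still reaches the right-hand side; the remaining FDs each lie inside some fragment. All dependencies are preserved.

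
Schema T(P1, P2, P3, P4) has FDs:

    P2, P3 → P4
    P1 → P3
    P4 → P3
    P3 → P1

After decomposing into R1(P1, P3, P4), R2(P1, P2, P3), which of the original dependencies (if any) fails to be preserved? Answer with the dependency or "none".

Check P2, P3 → P4: no single fragment contains all of {P2, P3, P4}, and the restricted closure of {P2, P3} across the fragments never reaches {P4}.
P1 → P3 is preserved.
P4 → P3 is preserved.
P3 → P1 is preserved.

P2, P3 → P4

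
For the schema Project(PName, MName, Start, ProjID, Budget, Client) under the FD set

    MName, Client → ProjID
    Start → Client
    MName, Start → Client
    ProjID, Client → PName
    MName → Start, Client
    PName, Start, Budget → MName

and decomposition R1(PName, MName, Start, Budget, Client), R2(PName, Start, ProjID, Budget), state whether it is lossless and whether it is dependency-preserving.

lossless but not dependency-preserving

Lossless test: (PName, Start, Budget)⁺ = {PName, MName, Start, ProjID, Budget, Client}, which contains all of one fragment — lossless.
Dependency preservation: the restricted closure of {MName, Client} across the fragments never reaches {ProjID}, so MName, Client → ProjID cannot be enforced without a join — not preserved.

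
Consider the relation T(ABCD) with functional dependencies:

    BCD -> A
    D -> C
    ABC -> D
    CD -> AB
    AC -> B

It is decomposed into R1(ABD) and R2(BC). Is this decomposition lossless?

Common attributes: R1 ∩ R2 = {B}.
No dependency enlarges {B}, so (B)⁺ = {B}.
The closure contains neither all of R1 = {ABD} nor all of R2 = {BC}, so the common attributes are not a superkey of either fragment. The join is lossy.

No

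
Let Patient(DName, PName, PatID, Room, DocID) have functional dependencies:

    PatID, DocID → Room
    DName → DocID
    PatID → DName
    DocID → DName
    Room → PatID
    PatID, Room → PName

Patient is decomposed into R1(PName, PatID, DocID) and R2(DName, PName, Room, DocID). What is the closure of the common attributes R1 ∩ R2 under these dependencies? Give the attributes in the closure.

R1 ∩ R2 = {PName, DocID}.
DocID → DName applies, adding DName
Closure: {DName, PName, DocID}.

DName, PName, DocID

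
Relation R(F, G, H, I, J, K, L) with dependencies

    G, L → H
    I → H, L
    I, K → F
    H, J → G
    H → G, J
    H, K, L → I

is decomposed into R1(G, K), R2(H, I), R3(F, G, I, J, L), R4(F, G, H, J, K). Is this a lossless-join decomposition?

Chase test. Columns are F, G, H, I, J, K, L; row i has aⱼ where attribute j ∈ Ri, else bᵢⱼ.
Initial tableau (one row per fragment):
  row 1: b11 a2 b13 b14 b15 a6 b17
  row 2: b21 b22 a3 a4 b25 b26 b27
  row 3: a1 a2 b33 a4 a5 b36 a7
  row 4: a1 a2 a3 b44 a5 a6 b47
Rows 2 and 3 agree on I; apply I→H, L and equate their H, L entries.
Rows 2 and 3 agree on H; apply H→G, J and equate their G, J entries.
No row becomes fully distinguished — the join is lossy.

No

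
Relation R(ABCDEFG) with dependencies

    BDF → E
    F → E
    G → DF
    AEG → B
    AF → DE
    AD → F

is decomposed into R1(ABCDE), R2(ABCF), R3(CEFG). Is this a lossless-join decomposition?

Chase test. Columns are ABCDEFG; row i has aⱼ where attribute j ∈ Ri, else bᵢⱼ.
Initial tableau (one row per fragment):
  row 1: a1 a2 a3 a4 a5 b16 b17
  row 2: a1 a2 a3 b24 b25 a6 b27
  row 3: b31 b32 a3 b34 a5 a6 a7
Rows 2 and 3 agree on F; apply F→E and equate their E entries.
No row becomes fully distinguished — the join is lossy.

No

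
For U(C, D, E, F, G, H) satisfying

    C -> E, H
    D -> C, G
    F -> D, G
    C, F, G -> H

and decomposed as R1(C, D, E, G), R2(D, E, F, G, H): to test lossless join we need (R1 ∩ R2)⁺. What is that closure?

C, D, E, G, H

R1 ∩ R2 = {D, E, G}.
D → C, G applies, adding C
C → E, H applies, adding H
Closure: {C, D, E, G, H}.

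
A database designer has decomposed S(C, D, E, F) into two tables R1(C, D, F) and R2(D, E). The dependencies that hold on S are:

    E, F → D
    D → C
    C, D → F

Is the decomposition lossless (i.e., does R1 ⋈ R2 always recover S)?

Yes

Common attributes: R1 ∩ R2 = {D}.
Closure of {D}: D → C applies, adding C; C, D → F applies, adding F. So (D)⁺ = {C, D, F}.
This closure contains every attribute of R1, so R1 ∩ R2 → R1. The join is lossless.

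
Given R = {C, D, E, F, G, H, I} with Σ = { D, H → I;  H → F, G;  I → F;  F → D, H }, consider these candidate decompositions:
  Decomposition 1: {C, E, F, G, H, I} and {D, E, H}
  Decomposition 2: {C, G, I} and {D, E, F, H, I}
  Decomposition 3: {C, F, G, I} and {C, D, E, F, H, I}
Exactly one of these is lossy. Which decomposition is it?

Decomposition 1: common = {E, H}, closure = {D, E, F, G, H, I} → lossless.
Decomposition 2: common = {I}, closure = {D, F, G, H, I} → lossy.
Decomposition 3: common = {C, F, I}, closure = {C, D, F, G, H, I} → lossless.

Decomposition 2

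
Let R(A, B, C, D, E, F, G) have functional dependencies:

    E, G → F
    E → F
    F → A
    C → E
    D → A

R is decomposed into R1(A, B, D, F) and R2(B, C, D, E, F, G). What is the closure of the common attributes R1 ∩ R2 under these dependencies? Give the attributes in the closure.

R1 ∩ R2 = {B, D, F}.
F → A applies, adding A
Closure: {A, B, D, F}.

A, B, D, F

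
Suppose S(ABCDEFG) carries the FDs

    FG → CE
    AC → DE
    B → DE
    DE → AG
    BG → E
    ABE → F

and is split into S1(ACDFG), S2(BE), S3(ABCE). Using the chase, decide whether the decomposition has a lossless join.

No

Chase test. Columns are ABCDEFG; row i has aⱼ where attribute j ∈ Si, else bᵢⱼ.
Initial tableau (one row per fragment):
  row 1: a1 b12 a3 a4 b15 a6 a7
  row 2: b21 a2 b23 b24 a5 b26 b27
  row 3: a1 a2 a3 b34 a5 b36 b37
Rows 1 and 3 agree on AC; apply AC→DE and equate their DE entries.
Rows 2 and 3 agree on B; apply B→DE and equate their DE entries.
Rows 1 and 2 agree on DE; apply DE→AG and equate their AG entries.
Rows 1 and 3 agree on DE; apply DE→AG and equate their AG entries.
Rows 2 and 3 agree on ABE; apply ABE→F and equate their F entries.
Rows 2 and 3 agree on FG; apply FG→CE and equate their CE entries.
No row becomes fully distinguished — the join is lossy.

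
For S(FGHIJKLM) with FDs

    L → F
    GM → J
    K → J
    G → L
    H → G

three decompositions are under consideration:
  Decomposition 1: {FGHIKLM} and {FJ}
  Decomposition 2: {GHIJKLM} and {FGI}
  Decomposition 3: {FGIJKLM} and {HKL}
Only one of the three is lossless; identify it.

Decomposition 2

Decomposition 1: common = {F}, closure = {F} → lossy.
Decomposition 2: common = {GI}, closure = {FGIL} → lossless.
Decomposition 3: common = {KL}, closure = {FJKL} → lossy.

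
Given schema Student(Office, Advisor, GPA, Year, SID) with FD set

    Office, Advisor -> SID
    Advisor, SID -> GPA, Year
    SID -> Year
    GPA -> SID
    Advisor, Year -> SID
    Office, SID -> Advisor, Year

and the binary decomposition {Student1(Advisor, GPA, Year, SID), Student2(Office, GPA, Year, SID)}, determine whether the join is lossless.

Common attributes: Student1 ∩ Student2 = {GPA, Year, SID}.
No dependency enlarges {GPA, Year, SID}, so (GPA, Year, SID)⁺ = {GPA, Year, SID}.
The closure contains neither all of Student1 = {Advisor, GPA, Year, SID} nor all of Student2 = {Office, GPA, Year, SID}, so the common attributes are not a superkey of either fragment. The join is lossy.

No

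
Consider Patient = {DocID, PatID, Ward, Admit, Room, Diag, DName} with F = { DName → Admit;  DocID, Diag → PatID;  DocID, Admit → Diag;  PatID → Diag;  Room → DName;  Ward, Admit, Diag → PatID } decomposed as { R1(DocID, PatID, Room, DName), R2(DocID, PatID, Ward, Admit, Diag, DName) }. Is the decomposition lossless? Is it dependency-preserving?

Lossless test: (DocID, PatID, DName)⁺ = {DocID, PatID, Admit, Diag, DName}, which is a superkey of neither fragment — lossy.
Dependency preservation: every FD's attributes lie within a single fragment, so each can be enforced locally — preserved.

lossy but dependency-preserving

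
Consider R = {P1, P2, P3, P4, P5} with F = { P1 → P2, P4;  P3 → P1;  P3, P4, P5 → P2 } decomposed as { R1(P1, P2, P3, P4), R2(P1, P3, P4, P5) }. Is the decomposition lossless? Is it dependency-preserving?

Lossless test: (P1, P3, P4)⁺ = {P1, P2, P3, P4}, which contains all of one fragment — lossless.
Dependency preservation: P3, P4, P5 → P2 is not contained in any single fragment, but the restricted closure of its left-hand side across the fragments still reaches the right-hand side; the remaining FDs each lie inside some fragment. All dependencies are preserved.

lossless and dependency-preserving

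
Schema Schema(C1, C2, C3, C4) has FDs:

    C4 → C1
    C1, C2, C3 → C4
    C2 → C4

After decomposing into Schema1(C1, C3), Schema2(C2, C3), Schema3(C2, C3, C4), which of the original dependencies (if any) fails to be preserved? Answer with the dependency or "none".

Check C4 → C1: no single fragment contains all of {C1, C4}, and the restricted closure of {C4} across the fragments never reaches {C1}.
C1, C2, C3 → C4 is preserved.
C2 → C4 is preserved.

C4 → C1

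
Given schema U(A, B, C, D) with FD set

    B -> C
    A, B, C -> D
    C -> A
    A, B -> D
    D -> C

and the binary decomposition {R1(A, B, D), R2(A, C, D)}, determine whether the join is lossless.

Common attributes: R1 ∩ R2 = {A, D}.
Closure of {A, D}: D → C applies, adding C. So (A, D)⁺ = {A, C, D}.
This closure contains every attribute of R2, so R1 ∩ R2 → R2. The join is lossless.

Yes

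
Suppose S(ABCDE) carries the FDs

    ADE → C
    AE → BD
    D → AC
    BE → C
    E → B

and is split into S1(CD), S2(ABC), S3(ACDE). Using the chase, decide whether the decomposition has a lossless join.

Chase test. Columns are ABCDE; row i has aⱼ where attribute j ∈ Si, else bᵢⱼ.
Initial tableau (one row per fragment):
  row 1: b11 b12 a3 a4 b15
  row 2: a1 a2 a3 b24 b25
  row 3: a1 b32 a3 a4 a5
Rows 1 and 3 agree on D; apply D→AC and equate their AC entries.
No row becomes fully distinguished — the join is lossy.

No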